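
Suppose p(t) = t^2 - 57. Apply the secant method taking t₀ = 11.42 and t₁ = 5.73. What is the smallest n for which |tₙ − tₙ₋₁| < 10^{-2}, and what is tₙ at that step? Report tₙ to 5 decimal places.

n = 5, tₙ = 7.54983

p(11.42) = 73.4164000, p(5.73) = -24.1671000
t₂ = 5.7300000 − (-24.1671000)·(-5.6900000)/(-97.5835000) = 7.1391603;  |Δ| = 1.4091603
p(7.1391603) = -6.0323895
t₃ = 7.1391603 − (-6.0323895)·(1.4091603)/(18.1347105) = 7.6079081;  |Δ| = 0.4687477
p(7.6079081) = 0.8802651
t₄ = 7.6079081 − 0.8802651·(0.4687477)/(6.9126546) = 7.5482172;  |Δ| = 0.0596909
p(7.5482172) = -0.0244170
t₅ = 7.5482172 − (-0.0244170)·(-0.0596909)/(-0.9046821) = 7.5498282;  |Δ| = 0.0016110
|t₅ − t₄| = 0.0016110 < 10^{-2}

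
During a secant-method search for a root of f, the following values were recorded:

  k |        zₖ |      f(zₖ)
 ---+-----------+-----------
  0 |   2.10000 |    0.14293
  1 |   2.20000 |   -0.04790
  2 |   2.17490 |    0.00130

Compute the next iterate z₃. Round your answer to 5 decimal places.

2.17556

z₃ = 2.17490 − 0.00130·(2.17490 − 2.20000) / (0.00130 − (-0.04790))
   = 2.17490 − (-0.0000326)/(0.0492000) = 2.1755632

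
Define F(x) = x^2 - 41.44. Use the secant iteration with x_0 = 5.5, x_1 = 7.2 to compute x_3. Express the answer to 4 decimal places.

6.4342

F(5.5) = -11.190000, F(7.2) = 10.400000
x_2 = 7.200000 − 10.400000·(7.200000 − 5.500000) / (10.400000 − (-11.190000)) = 7.200000 − (17.680000)/(21.590000) = 6.381102
F(6.381102) = -0.721533
x_3 = 6.381102 − (-0.721533)·(6.381102 − 7.200000) / (-0.721533 − 10.400000) = 6.381102 − (0.590861)/(-11.121533) = 6.434230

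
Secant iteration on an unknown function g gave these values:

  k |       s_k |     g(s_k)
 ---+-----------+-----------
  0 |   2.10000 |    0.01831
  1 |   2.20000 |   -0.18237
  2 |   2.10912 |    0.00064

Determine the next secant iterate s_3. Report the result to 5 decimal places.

2.10944

s_3 = 2.10912 − 0.00064·(2.10912 − 2.20000) / (0.00064 − (-0.18237))
   = 2.10912 − (-0.0000582)/(0.1830100) = 2.1094378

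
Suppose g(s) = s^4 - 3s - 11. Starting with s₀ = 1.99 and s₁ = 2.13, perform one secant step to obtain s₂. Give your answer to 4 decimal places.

2.0302

g(1.99) = -1.287608, g(2.13) = 3.193462
s₂ = 2.130000 − 3.193462·(2.130000 − 1.990000) / (3.193462 − (-1.287608)) = 2.130000 − (0.447085)/(4.481070) = 2.030228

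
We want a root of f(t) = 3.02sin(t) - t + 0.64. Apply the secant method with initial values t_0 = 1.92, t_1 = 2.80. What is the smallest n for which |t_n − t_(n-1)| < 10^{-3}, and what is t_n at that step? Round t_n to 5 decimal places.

f(1.92) = 1.5577293, f(2.80) = -1.1483358
t_2 = 2.8000000 − (-1.1483358)·(0.8800000)/(-2.7060651) = 2.4265665;  |Δ| = 0.3734335
f(2.4265665) = 0.1934579
t_3 = 2.4265665 − 0.1934579·(-0.3734335)/(1.3417937) = 2.4804076;  |Δ| = 0.0538411
f(2.4804076) = 0.0140314
t_4 = 2.4804076 − 0.0140314·(0.0538411)/(-0.1794265) = 2.4846180;  |Δ| = 0.0042104
f(2.4846180) = -0.0002314
t_5 = 2.4846180 − (-0.0002314)·(0.0042104)/(-0.0142628) = 2.4845497;  |Δ| = 0.0000683
|t_5 − t_4| = 0.0000683 < 10^{-3}

n = 5, t_n = 2.48455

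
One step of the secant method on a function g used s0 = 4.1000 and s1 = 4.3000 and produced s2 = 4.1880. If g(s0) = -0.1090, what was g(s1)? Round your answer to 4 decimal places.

0.1387

The secant line through (4.1000, -0.1090) and (4.3000, g(s1)) crosses zero at s2 = 4.1880.
So (4.1000, -0.1090), (4.3000, g(s1)), (4.1880, 0) are collinear:
g(s1) = -0.1090 · (4.3000 − 4.1880) / (4.1000 − 4.1880) = -0.1090 · (0.112000)/(-0.088000) = 0.138727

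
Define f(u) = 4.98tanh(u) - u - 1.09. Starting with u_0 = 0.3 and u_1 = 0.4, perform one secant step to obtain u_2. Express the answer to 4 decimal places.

0.2822

f(0.3) = 0.060737, f(0.4) = 0.402146
u_2 = 0.400000 − 0.402146·(0.400000 − 0.300000) / (0.402146 − 0.060737) = 0.400000 − (0.040215)/(0.341409) = 0.282210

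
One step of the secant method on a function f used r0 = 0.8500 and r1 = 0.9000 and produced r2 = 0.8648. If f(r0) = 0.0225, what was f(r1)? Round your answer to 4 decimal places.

-0.0535

The secant line through (0.8500, 0.0225) and (0.9000, f(r1)) crosses zero at r2 = 0.8648.
So (0.8500, 0.0225), (0.9000, f(r1)), (0.8648, 0) are collinear:
f(r1) = 0.0225 · (0.9000 − 0.8648) / (0.8500 − 0.8648) = 0.0225 · (0.035200)/(-0.014800) = -0.053514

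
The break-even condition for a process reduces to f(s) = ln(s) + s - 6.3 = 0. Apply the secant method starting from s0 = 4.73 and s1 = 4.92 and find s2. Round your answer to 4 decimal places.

f(4.73) = -0.016075, f(4.92) = 0.213309
s2 = 4.920000 − 0.213309·(4.920000 − 4.730000) / (0.213309 − (-0.016075)) = 4.920000 − (0.040529)/(0.229383) = 4.743315

4.7433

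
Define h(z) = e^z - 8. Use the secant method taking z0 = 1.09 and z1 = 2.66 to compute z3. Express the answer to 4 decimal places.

1.9997

h(1.09) = -5.025726, h(2.66) = 6.296289
z2 = 2.660000 − 6.296289·(2.660000 − 1.090000) / (6.296289 − (-5.025726)) = 2.660000 − (9.885174)/(11.322015) = 1.786907
h(1.786907) = -2.029045
z3 = 1.786907 − (-2.029045)·(1.786907 − 2.660000) / (-2.029045 − 6.296289) = 1.786907 − (1.771546)/(-8.325334) = 1.999697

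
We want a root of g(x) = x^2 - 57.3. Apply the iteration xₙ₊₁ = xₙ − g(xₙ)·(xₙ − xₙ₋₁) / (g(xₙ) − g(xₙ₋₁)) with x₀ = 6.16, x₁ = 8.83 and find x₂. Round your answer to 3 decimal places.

7.451

g(6.16) = -19.35440, g(8.83) = 20.66890
x₂ = 8.83000 − 20.66890·(8.83000 − 6.16000) / (20.66890 − (-19.35440)) = 8.83000 − (55.18596)/(40.02330) = 7.45115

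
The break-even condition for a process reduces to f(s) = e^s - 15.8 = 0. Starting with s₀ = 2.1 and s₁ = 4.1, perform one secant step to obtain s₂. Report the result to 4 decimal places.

2.3926

f(2.1) = -7.633830, f(4.1) = 44.540288
s₂ = 4.100000 − 44.540288·(4.100000 − 2.100000) / (44.540288 − (-7.633830)) = 4.100000 − (89.080575)/(52.174118) = 2.392629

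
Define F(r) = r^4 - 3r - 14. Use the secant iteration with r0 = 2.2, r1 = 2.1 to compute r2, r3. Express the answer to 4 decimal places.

F(2.2) = 2.825600, F(2.1) = -0.851900
r2 = 2.100000 − (-0.851900)·(2.100000 − 2.200000) / (-0.851900 − 2.825600) = 2.100000 − (0.085190)/(-3.677500) = 2.123165
F(2.123165) = -0.048960
r3 = 2.123165 − (-0.048960)·(2.123165 − 2.100000) / (-0.048960 − (-0.851900)) = 2.123165 − (-0.001134)/(0.802940) = 2.124578

2.1232, 2.1246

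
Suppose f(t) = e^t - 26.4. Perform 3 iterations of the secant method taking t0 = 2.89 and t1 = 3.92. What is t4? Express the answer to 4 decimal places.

f(2.89) = -8.406690, f(3.92) = 24.000445
t2 = 3.920000 − 24.000445·(3.920000 − 2.890000) / (24.000445 − (-8.406690)) = 3.920000 − (24.720458)/(32.407135) = 3.157191
f(3.157191) = -2.895524
t3 = 3.157191 − (-2.895524)·(3.157191 − 3.920000) / (-2.895524 − 24.000445) = 3.157191 − (2.208732)/(-26.895968) = 3.239312
f(3.239312) = -0.883835
t4 = 3.239312 − (-0.883835)·(3.239312 − 3.157191) / (-0.883835 − (-2.895524)) = 3.239312 − (-0.072582)/(2.011689) = 3.275392

3.2754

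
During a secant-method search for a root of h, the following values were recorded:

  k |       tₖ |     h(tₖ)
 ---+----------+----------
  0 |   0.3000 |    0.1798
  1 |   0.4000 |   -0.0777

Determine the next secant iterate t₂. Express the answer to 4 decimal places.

t₂ = 0.4000 − (-0.0777)·(0.4000 − 0.3000) / (-0.0777 − 0.1798)
   = 0.4000 − (-0.007770)/(-0.257500) = 0.369825

0.3698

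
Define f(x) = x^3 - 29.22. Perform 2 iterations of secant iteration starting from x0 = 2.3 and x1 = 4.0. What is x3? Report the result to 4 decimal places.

f(2.3) = -17.053000, f(4.0) = 34.780000
x2 = 4.000000 − 34.780000·(4.000000 − 2.300000) / (34.780000 − (-17.053000)) = 4.000000 − (59.126000)/(51.833000) = 2.859298
f(2.859298) = -5.843563
x3 = 2.859298 − (-5.843563)·(2.859298 − 4.000000) / (-5.843563 − 34.780000) = 2.859298 − (6.665763)/(-40.623563) = 3.023384

3.0234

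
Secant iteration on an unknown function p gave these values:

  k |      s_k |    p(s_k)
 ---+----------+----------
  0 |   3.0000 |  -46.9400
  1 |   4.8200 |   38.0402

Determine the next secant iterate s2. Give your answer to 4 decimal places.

s2 = 4.8200 − 38.0402·(4.8200 − 3.0000) / (38.0402 − (-46.9400))
   = 4.8200 − (69.233164)/(84.980200) = 4.005302

4.0053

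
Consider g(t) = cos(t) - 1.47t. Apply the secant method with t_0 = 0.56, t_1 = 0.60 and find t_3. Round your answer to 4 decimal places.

g(0.56) = 0.024055, g(0.60) = -0.056664
t_2 = 0.600000 − (-0.056664)·(0.600000 − 0.560000) / (-0.056664 − 0.024055) = 0.600000 − (-0.002267)/(-0.080719) = 0.571920
g(0.571920) = 0.000140
t_3 = 0.571920 − 0.000140·(0.571920 − 0.600000) / (0.000140 − (-0.056664)) = 0.571920 − (-0.000004)/(0.056805) = 0.571990

0.5720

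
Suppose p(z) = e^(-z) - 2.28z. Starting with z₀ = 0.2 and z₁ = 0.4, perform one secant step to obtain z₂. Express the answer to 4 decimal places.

p(0.2) = 0.362731, p(0.4) = -0.241680
z₂ = 0.400000 − (-0.241680)·(0.400000 − 0.200000) / (-0.241680 − 0.362731) = 0.400000 − (-0.048336)/(-0.604411) = 0.320028

0.3200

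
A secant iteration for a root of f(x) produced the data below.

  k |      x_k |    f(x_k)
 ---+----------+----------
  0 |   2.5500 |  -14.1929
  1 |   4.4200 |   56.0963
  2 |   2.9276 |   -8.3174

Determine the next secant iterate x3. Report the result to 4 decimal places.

x3 = 2.9276 − (-8.3174)·(2.9276 − 4.4200) / (-8.3174 − 56.0963)
   = 2.9276 − (12.412888)/(-64.413700) = 3.120306

3.1203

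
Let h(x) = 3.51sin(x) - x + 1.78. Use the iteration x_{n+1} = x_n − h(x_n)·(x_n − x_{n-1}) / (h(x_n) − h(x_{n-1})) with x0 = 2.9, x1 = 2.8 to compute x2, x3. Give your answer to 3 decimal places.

h(2.9) = -0.28023, h(2.8) = 0.15581
x2 = 2.80000 − 0.15581·(2.80000 − 2.90000) / (0.15581 − (-0.28023)) = 2.80000 − (-0.01558)/(0.43604) = 2.83573
h(2.83573) = 0.00118
x3 = 2.83573 − 0.00118·(2.83573 − 2.80000) / (0.00118 − 0.15581) = 2.83573 − (0.00004)/(-0.15463) = 2.83600

2.836, 2.836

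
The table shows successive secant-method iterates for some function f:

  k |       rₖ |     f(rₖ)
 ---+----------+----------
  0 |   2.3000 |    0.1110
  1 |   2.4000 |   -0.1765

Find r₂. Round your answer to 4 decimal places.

2.3386

r₂ = 2.4000 − (-0.1765)·(2.4000 − 2.3000) / (-0.1765 − 0.1110)
   = 2.4000 − (-0.017650)/(-0.287500) = 2.338609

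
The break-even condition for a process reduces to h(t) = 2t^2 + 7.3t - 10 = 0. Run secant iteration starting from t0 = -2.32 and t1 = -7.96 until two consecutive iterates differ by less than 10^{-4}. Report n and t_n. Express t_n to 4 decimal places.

h(-2.32) = -16.171200, h(-7.96) = 58.615200
t2 = -7.960000 − 58.615200·(-5.640000)/(74.786400) = -3.539548;  |Δ| = 4.420452
h(-3.539548) = -10.781904
t3 = -3.539548 − (-10.781904)·(4.420452)/(-69.397104) = -4.226333;  |Δ| = 0.686785
h(-4.226333) = -5.128454
t4 = -4.226333 − (-5.128454)·(-0.686785)/(5.653450) = -4.849341;  |Δ| = 0.623008
h(-4.849341) = 1.632024
t5 = -4.849341 − 1.632024·(-0.623008)/(6.760478) = -4.698942;  |Δ| = 0.150398
h(-4.698942) = -0.142159
t6 = -4.698942 − (-0.142159)·(0.150398)/(-1.774183) = -4.710993;  |Δ| = 0.012051
h(-4.710993) = -0.003334
t7 = -4.710993 − (-0.003334)·(-0.012051)/(0.138825) = -4.711283;  |Δ| = 0.000289
h(-4.711283) = 0.000007
t8 = -4.711283 − 0.000007·(-0.000289)/(0.003342) = -4.711282;  |Δ| = 0.000001
|t8 − t7| = 0.000001 < 10^{-4}

n = 8, t_n = -4.7113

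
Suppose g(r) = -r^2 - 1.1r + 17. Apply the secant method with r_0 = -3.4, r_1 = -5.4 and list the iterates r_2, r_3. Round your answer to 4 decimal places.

g(-3.4) = 9.180000, g(-5.4) = -6.220000
r_2 = -5.400000 − (-6.220000)·(-5.400000 − (-3.400000)) / (-6.220000 − 9.180000) = -5.400000 − (12.440000)/(-15.400000) = -4.592208
g(-4.592208) = 0.963056
r_3 = -4.592208 − 0.963056·(-4.592208 − (-5.400000)) / (0.963056 − (-6.220000)) = -4.592208 − (0.777949)/(7.183056) = -4.700511

-4.5922, -4.7005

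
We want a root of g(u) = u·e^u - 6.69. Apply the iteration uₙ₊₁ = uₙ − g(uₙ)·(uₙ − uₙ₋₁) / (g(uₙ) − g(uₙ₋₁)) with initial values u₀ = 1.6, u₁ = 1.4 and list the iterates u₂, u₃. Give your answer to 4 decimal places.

g(1.6) = 1.234852, g(1.4) = -1.012720
u₂ = 1.400000 − (-1.012720)·(1.400000 − 1.600000) / (-1.012720 − 1.234852) = 1.400000 − (0.202544)/(-2.247572) = 1.490117
g(1.490117) = -0.077437
u₃ = 1.490117 − (-0.077437)·(1.490117 − 1.400000) / (-0.077437 − (-1.012720)) = 1.490117 − (-0.006978)/(0.935283) = 1.497578

1.4901, 1.4976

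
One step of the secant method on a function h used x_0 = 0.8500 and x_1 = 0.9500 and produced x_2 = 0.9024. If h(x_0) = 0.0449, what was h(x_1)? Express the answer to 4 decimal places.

The secant line through (0.8500, 0.0449) and (0.9500, h(x_1)) crosses zero at x_2 = 0.9024.
So (0.8500, 0.0449), (0.9500, h(x_1)), (0.9024, 0) are collinear:
h(x_1) = 0.0449 · (0.9500 − 0.9024) / (0.8500 − 0.9024) = 0.0449 · (0.047600)/(-0.052400) = -0.040787

-0.0408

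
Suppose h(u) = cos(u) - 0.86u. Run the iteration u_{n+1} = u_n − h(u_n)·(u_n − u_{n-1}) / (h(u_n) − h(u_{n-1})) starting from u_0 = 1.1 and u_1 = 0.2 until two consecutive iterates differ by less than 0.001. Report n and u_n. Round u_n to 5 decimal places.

h(1.1) = -0.4924039, h(0.2) = 0.8080666
u_2 = 0.2000000 − 0.8080666·(-0.9000000)/(1.3004705) = 0.7592283;  |Δ| = 0.5592283
h(0.7592283) = 0.0724311
u_3 = 0.7592283 − 0.0724311·(0.5592283)/(-0.7356355) = 0.8142902;  |Δ| = 0.0550619
h(0.8142902) = -0.0139049
u_4 = 0.8142902 − (-0.0139049)·(0.0550619)/(-0.0863359) = 0.8054222;  |Δ| = 0.0088680
h(0.8054222) = 0.0001437
u_5 = 0.8054222 − 0.0001437·(-0.0088680)/(0.0140486) = 0.8055129;  |Δ| = 0.0000907
|u_5 − u_4| = 0.0000907 < 0.001

n = 5, u_n = 0.80551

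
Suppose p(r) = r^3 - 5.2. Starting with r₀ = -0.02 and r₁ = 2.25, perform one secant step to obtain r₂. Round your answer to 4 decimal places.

1.0163

p(-0.02) = -5.200008, p(2.25) = 6.190625
r₂ = 2.250000 − 6.190625·(2.250000 − (-0.020000)) / (6.190625 − (-5.200008)) = 2.250000 − (14.052719)/(11.390633) = 1.016292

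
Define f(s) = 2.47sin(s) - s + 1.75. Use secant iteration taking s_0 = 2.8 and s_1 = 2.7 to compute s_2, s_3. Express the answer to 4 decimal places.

f(2.8) = -0.222579, f(2.7) = 0.105628
s_2 = 2.700000 − 0.105628·(2.700000 − 2.800000) / (0.105628 − (-0.222579)) = 2.700000 − (-0.010563)/(0.328208) = 2.732183
f(2.732183) = 0.001043
s_3 = 2.732183 − 0.001043·(2.732183 − 2.700000) / (0.001043 − 0.105628) = 2.732183 − (0.000034)/(-0.104585) = 2.732504

2.7322, 2.7325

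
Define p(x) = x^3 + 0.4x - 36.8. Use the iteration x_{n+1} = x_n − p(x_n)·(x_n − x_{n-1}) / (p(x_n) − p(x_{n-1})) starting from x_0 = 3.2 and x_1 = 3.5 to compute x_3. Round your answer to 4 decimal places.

3.2858

p(3.2) = -2.752000, p(3.5) = 7.475000
x_2 = 3.500000 − 7.475000·(3.500000 − 3.200000) / (7.475000 − (-2.752000)) = 3.500000 − (2.242500)/(10.227000) = 3.280727
p(3.280727) = -0.176672
x_3 = 3.280727 − (-0.176672)·(3.280727 − 3.500000) / (-0.176672 − 7.475000) = 3.280727 − (0.038739)/(-7.651672) = 3.285790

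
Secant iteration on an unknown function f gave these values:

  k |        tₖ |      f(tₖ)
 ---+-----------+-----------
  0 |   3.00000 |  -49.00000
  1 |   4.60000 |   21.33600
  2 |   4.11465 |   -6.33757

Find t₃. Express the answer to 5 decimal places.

4.22580

t₃ = 4.11465 − (-6.33757)·(4.11465 − 4.60000) / (-6.33757 − 21.33600)
   = 4.11465 − (3.0759396)/(-27.6735700) = 4.2258008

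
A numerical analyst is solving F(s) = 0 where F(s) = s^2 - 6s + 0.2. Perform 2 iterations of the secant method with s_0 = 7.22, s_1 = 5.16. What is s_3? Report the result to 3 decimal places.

F(7.22) = 9.00840, F(5.16) = -4.13440
s_2 = 5.16000 − (-4.13440)·(5.16000 − 7.22000) / (-4.13440 − 9.00840) = 5.16000 − (8.51686)/(-13.14280) = 5.80803
F(5.80803) = -0.91500
s_3 = 5.80803 − (-0.91500)·(5.80803 − 5.16000) / (-0.91500 − (-4.13440)) = 5.80803 − (-0.59294)/(3.21940) = 5.99220

5.992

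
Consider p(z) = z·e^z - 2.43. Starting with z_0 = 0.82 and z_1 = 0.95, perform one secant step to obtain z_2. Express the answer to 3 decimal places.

0.944

p(0.82) = -0.56819, p(0.95) = 0.02642
z_2 = 0.95000 − 0.02642·(0.95000 − 0.82000) / (0.02642 − (-0.56819)) = 0.95000 − (0.00344)/(0.59461) = 0.94422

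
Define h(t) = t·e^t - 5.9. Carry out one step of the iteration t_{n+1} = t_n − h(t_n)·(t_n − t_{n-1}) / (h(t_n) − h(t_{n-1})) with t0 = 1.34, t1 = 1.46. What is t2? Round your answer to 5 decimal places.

h(1.34) = -0.7824817, h(1.46) = 0.3867009
t2 = 1.4600000 − 0.3867009·(1.4600000 − 1.3400000) / (0.3867009 − (-0.7824817)) = 1.4600000 − (0.0464041)/(1.1691826) = 1.4203106

1.42031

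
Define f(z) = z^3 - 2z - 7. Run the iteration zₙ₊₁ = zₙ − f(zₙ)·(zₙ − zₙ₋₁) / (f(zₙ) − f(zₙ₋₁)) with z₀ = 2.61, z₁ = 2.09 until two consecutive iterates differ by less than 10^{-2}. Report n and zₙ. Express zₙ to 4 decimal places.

n = 4, zₙ = 2.2582

f(2.61) = 5.559581, f(2.09) = -2.050671
z₂ = 2.090000 − (-2.050671)·(-0.520000)/(-7.610252) = 2.230120;  |Δ| = 0.140120
f(2.230120) = -0.368882
z₃ = 2.230120 − (-0.368882)·(0.140120)/(1.681789) = 2.260854;  |Δ| = 0.030734
f(2.260854) = 0.034557
z₄ = 2.260854 − 0.034557·(0.030734)/(0.403439) = 2.258221;  |Δ| = 0.002633
|z₄ − z₃| = 0.002633 < 10^{-2}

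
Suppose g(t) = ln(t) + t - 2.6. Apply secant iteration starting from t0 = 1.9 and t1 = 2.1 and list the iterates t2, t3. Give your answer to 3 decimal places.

1.939, 1.938

g(1.9) = -0.05815, g(2.1) = 0.24194
t2 = 2.10000 − 0.24194·(2.10000 − 1.90000) / (0.24194 − (-0.05815)) = 2.10000 − (0.04839)/(0.30008) = 1.93875
g(1.93875) = 0.00080
t3 = 1.93875 − 0.00080·(1.93875 − 2.10000) / (0.00080 − 0.24194) = 1.93875 − (-0.00013)/(-0.24114) = 1.93822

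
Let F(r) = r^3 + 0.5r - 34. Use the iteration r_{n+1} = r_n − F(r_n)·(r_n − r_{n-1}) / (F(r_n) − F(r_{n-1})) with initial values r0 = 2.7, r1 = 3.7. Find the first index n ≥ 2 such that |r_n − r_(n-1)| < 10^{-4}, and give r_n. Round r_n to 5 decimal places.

F(2.7) = -12.9670000, F(3.7) = 18.5030000
r2 = 3.7000000 − 18.5030000·(1.0000000)/(31.4700000) = 3.1120432;  |Δ| = 0.5879568
F(3.1120432) = -2.3044219
r3 = 3.1120432 − (-2.3044219)·(-0.5879568)/(-20.8074219) = 3.1771594;  |Δ| = 0.0651162
F(3.1771594) = -0.3400864
r4 = 3.1771594 − (-0.3400864)·(0.0651162)/(1.9643355) = 3.1884330;  |Δ| = 0.0112736
F(3.1884330) = 0.0081620
r5 = 3.1884330 − 0.0081620·(0.0112736)/(0.3482484) = 3.1881688;  |Δ| = 0.0002642
F(3.1881688) = -0.0000278
r6 = 3.1881688 − (-0.0000278)·(-0.0002642)/(-0.0081898) = 3.1881697;  |Δ| = 0.0000009
|r6 − r5| = 0.0000009 < 10^{-4}

n = 6, r_n = 3.18817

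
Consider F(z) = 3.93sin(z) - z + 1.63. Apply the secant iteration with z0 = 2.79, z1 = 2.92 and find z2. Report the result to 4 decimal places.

2.8306

F(2.79) = 0.193466, F(2.92) = -0.426250
z2 = 2.920000 − (-0.426250)·(2.920000 − 2.790000) / (-0.426250 − 0.193466) = 2.920000 − (-0.055413)/(-0.619717) = 2.830584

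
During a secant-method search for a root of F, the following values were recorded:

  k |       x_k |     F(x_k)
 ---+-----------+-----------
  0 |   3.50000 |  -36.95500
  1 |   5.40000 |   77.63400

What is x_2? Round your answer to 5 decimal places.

4.11275

x_2 = 5.40000 − 77.63400·(5.40000 − 3.50000) / (77.63400 − (-36.95500))
   = 5.40000 − (147.5046000)/(114.5890000) = 4.1127508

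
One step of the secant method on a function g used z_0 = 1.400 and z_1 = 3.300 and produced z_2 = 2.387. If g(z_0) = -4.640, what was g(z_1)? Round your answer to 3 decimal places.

4.292

The secant line through (1.400, -4.640) and (3.300, g(z_1)) crosses zero at z_2 = 2.387.
So (1.400, -4.640), (3.300, g(z_1)), (2.387, 0) are collinear:
g(z_1) = -4.640 · (3.300 − 2.387) / (1.400 − 2.387) = -4.640 · (0.91300)/(-0.98700) = 4.29212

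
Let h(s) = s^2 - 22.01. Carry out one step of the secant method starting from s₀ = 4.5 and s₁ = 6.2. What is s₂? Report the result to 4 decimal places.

4.6645

h(4.5) = -1.760000, h(6.2) = 16.430000
s₂ = 6.200000 − 16.430000·(6.200000 − 4.500000) / (16.430000 − (-1.760000)) = 6.200000 − (27.931000)/(18.190000) = 4.664486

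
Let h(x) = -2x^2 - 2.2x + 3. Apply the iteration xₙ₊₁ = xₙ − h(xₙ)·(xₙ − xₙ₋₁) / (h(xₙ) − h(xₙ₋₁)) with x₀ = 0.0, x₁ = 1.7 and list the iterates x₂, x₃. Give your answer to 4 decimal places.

h(0.0) = 3.000000, h(1.7) = -6.520000
x₂ = 1.700000 − (-6.520000)·(1.700000 − 0.000000) / (-6.520000 − 3.000000) = 1.700000 − (-11.084000)/(-9.520000) = 0.535714
h(0.535714) = 1.247449
x₃ = 0.535714 − 1.247449·(0.535714 − 1.700000) / (1.247449 − (-6.520000)) = 0.535714 − (-1.452387)/(7.767449) = 0.722698

0.5357, 0.7227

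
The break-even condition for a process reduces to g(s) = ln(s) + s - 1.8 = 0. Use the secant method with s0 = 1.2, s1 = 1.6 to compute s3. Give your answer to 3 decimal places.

g(1.2) = -0.41768, g(1.6) = 0.27000
s2 = 1.60000 − 0.27000·(1.60000 − 1.20000) / (0.27000 − (-0.41768)) = 1.60000 − (0.10800)/(0.68768) = 1.44295
g(1.44295) = 0.00964
s3 = 1.44295 − 0.00964·(1.44295 − 1.60000) / (0.00964 − 0.27000) = 1.44295 − (-0.00151)/(-0.26037) = 1.43714

1.437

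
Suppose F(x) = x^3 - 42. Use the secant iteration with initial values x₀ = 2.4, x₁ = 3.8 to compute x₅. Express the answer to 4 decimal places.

F(2.4) = -28.176000, F(3.8) = 12.872000
x₂ = 3.800000 − 12.872000·(3.800000 − 2.400000) / (12.872000 − (-28.176000)) = 3.800000 − (18.020800)/(41.048000) = 3.360982
F(3.360982) = -4.033666
x₃ = 3.360982 − (-4.033666)·(3.360982 − 3.800000) / (-4.033666 − 12.872000) = 3.360982 − (1.770851)/(-16.905666) = 3.465731
F(3.465731) = -0.372087
x₄ = 3.465731 − (-0.372087)·(3.465731 − 3.360982) / (-0.372087 − (-4.033666)) = 3.465731 − (-0.038976)/(3.661579) = 3.476376
F(3.476376) = 0.012655
x₅ = 3.476376 − 0.012655·(3.476376 − 3.465731) / (0.012655 − (-0.372087)) = 3.476376 − (0.000135)/(0.384742) = 3.476026

3.4760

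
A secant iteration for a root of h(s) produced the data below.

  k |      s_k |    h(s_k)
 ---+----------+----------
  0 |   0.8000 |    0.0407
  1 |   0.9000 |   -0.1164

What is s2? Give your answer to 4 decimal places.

0.8259

s2 = 0.9000 − (-0.1164)·(0.9000 − 0.8000) / (-0.1164 − 0.0407)
   = 0.9000 − (-0.011640)/(-0.157100) = 0.825907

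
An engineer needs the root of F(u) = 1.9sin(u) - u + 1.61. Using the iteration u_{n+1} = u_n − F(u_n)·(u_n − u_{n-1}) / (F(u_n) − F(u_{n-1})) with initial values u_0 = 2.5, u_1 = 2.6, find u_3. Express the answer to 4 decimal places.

2.5960

F(2.5) = 0.247097, F(2.6) = -0.010547
u_2 = 2.600000 − (-0.010547)·(2.600000 − 2.500000) / (-0.010547 − 0.247097) = 2.600000 − (-0.001055)/(-0.257644) = 2.595906
F(2.595906) = 0.000203
u_3 = 2.595906 − 0.000203·(2.595906 − 2.600000) / (0.000203 − (-0.010547)) = 2.595906 − (-0.000001)/(0.010751) = 2.595984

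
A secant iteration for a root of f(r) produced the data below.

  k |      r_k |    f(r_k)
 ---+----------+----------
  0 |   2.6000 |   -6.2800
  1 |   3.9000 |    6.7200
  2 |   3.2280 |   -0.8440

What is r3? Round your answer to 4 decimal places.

3.3030

r3 = 3.2280 − (-0.8440)·(3.2280 − 3.9000) / (-0.8440 − 6.7200)
   = 3.2280 − (0.567168)/(-7.564000) = 3.302983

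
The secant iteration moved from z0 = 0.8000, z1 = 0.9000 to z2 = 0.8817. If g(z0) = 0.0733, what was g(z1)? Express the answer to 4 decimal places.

The secant line through (0.8000, 0.0733) and (0.9000, g(z1)) crosses zero at z2 = 0.8817.
So (0.8000, 0.0733), (0.9000, g(z1)), (0.8817, 0) are collinear:
g(z1) = 0.0733 · (0.9000 − 0.8817) / (0.8000 − 0.8817) = 0.0733 · (0.018300)/(-0.081700) = -0.016418

-0.0164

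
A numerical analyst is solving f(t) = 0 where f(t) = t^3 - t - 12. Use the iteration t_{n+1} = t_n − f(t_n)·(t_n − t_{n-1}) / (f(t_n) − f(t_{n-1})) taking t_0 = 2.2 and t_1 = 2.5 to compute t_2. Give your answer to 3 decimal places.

2.428

f(2.2) = -3.55200, f(2.5) = 1.12500
t_2 = 2.50000 − 1.12500·(2.50000 − 2.20000) / (1.12500 − (-3.55200)) = 2.50000 − (0.33750)/(4.67700) = 2.42784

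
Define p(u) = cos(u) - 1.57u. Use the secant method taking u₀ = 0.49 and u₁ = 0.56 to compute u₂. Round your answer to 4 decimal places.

0.5446

p(0.49) = 0.113033, p(0.56) = -0.031945
u₂ = 0.560000 − (-0.031945)·(0.560000 − 0.490000) / (-0.031945 − 0.113033) = 0.560000 − (-0.002236)/(-0.144978) = 0.544576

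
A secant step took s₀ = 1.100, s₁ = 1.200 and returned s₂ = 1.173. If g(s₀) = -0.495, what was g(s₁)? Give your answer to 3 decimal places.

The secant line through (1.100, -0.495) and (1.200, g(s₁)) crosses zero at s₂ = 1.173.
So (1.100, -0.495), (1.200, g(s₁)), (1.173, 0) are collinear:
g(s₁) = -0.495 · (1.200 − 1.173) / (1.100 − 1.173) = -0.495 · (0.02700)/(-0.07300) = 0.18308

0.183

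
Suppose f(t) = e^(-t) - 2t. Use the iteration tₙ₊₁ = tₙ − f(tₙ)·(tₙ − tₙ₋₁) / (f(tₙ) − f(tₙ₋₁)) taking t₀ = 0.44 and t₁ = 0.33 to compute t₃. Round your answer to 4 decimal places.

f(0.44) = -0.235964, f(0.33) = 0.058924
t₂ = 0.330000 − 0.058924·(0.330000 − 0.440000) / (0.058924 − (-0.235964)) = 0.330000 − (-0.006482)/(0.294887) = 0.351980
f(0.351980) = -0.000666
t₃ = 0.351980 − (-0.000666)·(0.351980 − 0.330000) / (-0.000666 − 0.058924) = 0.351980 − (-0.000015)/(-0.059589) = 0.351734

0.3517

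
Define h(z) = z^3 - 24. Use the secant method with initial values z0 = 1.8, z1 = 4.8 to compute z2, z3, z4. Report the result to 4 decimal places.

h(1.8) = -18.168000, h(4.8) = 86.592000
z2 = 4.800000 − 86.592000·(4.800000 − 1.800000) / (86.592000 − (-18.168000)) = 4.800000 − (259.776000)/(104.760000) = 2.320275
h(2.320275) = -11.508392
z3 = 2.320275 − (-11.508392)·(2.320275 − 4.800000) / (-11.508392 − 86.592000) = 2.320275 − (28.537649)/(-98.100392) = 2.611177
h(2.611177) = -6.196346
z4 = 2.611177 − (-6.196346)·(2.611177 − 2.320275) / (-6.196346 − (-11.508392)) = 2.611177 − (-1.802533)/(5.312046) = 2.950507

2.3203, 2.6112, 2.9505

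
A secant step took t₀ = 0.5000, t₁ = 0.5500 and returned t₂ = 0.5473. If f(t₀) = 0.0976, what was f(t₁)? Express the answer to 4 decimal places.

The secant line through (0.5000, 0.0976) and (0.5500, f(t₁)) crosses zero at t₂ = 0.5473.
So (0.5000, 0.0976), (0.5500, f(t₁)), (0.5473, 0) are collinear:
f(t₁) = 0.0976 · (0.5500 − 0.5473) / (0.5000 − 0.5473) = 0.0976 · (0.002700)/(-0.047300) = -0.005571

-0.0056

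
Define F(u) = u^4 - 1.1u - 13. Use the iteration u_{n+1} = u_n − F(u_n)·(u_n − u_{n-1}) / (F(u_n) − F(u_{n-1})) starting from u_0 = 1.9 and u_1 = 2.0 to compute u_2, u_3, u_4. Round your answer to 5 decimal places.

1.97201, 1.97354, 1.97357

F(1.9) = -2.0579000, F(2.0) = 0.8000000
u_2 = 2.0000000 − 0.8000000·(2.0000000 − 1.9000000) / (0.8000000 − (-2.0579000)) = 2.0000000 − (0.0800000)/(2.8579000) = 1.9720074
F(1.9720074) = -0.0463396
u_3 = 1.9720074 − (-0.0463396)·(1.9720074 − 2.0000000) / (-0.0463396 − 0.8000000) = 1.9720074 − (0.0012972)/(-0.8463396) = 1.9735401
F(1.9735401) = -0.0009557
u_4 = 1.9735401 − (-0.0009557)·(1.9735401 − 1.9720074) / (-0.0009557 − (-0.0463396)) = 1.9735401 − (-0.0000015)/(0.0453839) = 1.9735724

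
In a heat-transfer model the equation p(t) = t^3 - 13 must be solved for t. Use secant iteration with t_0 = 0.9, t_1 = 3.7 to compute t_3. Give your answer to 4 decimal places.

p(0.9) = -12.271000, p(3.7) = 37.653000
t_2 = 3.700000 − 37.653000·(3.700000 − 0.900000) / (37.653000 − (-12.271000)) = 3.700000 − (105.428400)/(49.924000) = 1.588222
p(1.588222) = -8.993790
t_3 = 1.588222 − (-8.993790)·(1.588222 − 3.700000) / (-8.993790 − 37.653000) = 1.588222 − (18.992887)/(-46.646790) = 1.995386

1.9954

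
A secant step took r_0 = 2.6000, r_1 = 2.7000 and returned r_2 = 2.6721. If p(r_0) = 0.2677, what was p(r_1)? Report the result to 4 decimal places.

The secant line through (2.6000, 0.2677) and (2.7000, p(r_1)) crosses zero at r_2 = 2.6721.
So (2.6000, 0.2677), (2.7000, p(r_1)), (2.6721, 0) are collinear:
p(r_1) = 0.2677 · (2.7000 − 2.6721) / (2.6000 − 2.6721) = 0.2677 · (0.027900)/(-0.072100) = -0.103590

-0.1036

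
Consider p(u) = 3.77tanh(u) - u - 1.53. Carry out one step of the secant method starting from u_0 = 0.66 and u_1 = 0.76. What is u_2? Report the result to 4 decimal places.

0.6670

p(0.66) = -0.009570, p(0.76) = 0.126860
u_2 = 0.760000 − 0.126860·(0.760000 − 0.660000) / (0.126860 − (-0.009570)) = 0.760000 − (0.012686)/(0.136430) = 0.667015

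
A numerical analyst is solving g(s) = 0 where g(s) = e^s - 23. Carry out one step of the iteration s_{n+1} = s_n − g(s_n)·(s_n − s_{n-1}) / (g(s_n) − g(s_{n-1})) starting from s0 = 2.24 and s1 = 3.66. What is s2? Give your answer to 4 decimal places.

g(2.24) = -13.606669, g(3.66) = 15.861343
s2 = 3.660000 − 15.861343·(3.660000 − 2.240000) / (15.861343 − (-13.606669)) = 3.660000 − (22.523107)/(29.468012) = 2.895676

2.8957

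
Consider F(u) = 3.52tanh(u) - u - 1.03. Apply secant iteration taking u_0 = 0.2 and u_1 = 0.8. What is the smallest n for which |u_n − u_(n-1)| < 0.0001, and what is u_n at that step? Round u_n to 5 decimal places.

F(0.2) = -0.5352389, F(0.8) = 0.5074094
u_2 = 0.8000000 − 0.5074094·(0.6000000)/(1.0426483) = 0.5080073;  |Δ| = 0.2919927
F(0.5080073) = 0.1107295
u_3 = 0.5080073 − 0.1107295·(-0.2919927)/(-0.3966799) = 0.4265003;  |Δ| = 0.0815071
F(0.4265003) = -0.0400791
u_4 = 0.4265003 − (-0.0400791)·(-0.0815071)/(-0.1508086) = 0.4481617;  |Δ| = 0.0216614
F(0.4481617) = 0.0015996
u_5 = 0.4481617 − 0.0015996·(0.0216614)/(0.0416787) = 0.4473303;  |Δ| = 0.0008314
F(0.4473303) = 0.0000209
u_6 = 0.4473303 − 0.0000209·(-0.0008314)/(-0.0015787) = 0.4473193;  |Δ| = 0.0000110
|u_6 − u_5| = 0.0000110 < 0.0001

n = 6, u_n = 0.44732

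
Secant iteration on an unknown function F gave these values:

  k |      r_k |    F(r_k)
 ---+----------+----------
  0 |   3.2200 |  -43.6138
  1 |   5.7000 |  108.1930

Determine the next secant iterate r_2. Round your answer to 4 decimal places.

r_2 = 5.7000 − 108.1930·(5.7000 − 3.2200) / (108.1930 − (-43.6138))
   = 5.7000 − (268.318640)/(151.806800) = 3.932499

3.9325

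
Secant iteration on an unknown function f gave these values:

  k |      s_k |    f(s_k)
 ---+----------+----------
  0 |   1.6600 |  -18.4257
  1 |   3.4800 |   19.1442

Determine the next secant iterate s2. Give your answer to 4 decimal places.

2.5526

s2 = 3.4800 − 19.1442·(3.4800 − 1.6600) / (19.1442 − (-18.4257))
   = 3.4800 − (34.842444)/(37.569900) = 2.552597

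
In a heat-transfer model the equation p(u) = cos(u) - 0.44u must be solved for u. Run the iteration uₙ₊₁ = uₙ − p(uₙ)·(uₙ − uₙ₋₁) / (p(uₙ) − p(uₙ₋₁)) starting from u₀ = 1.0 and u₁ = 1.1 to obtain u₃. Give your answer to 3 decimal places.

p(1.0) = 0.10030, p(1.1) = -0.03040
u₂ = 1.10000 − (-0.03040)·(1.10000 − 1.00000) / (-0.03040 − 0.10030) = 1.10000 − (-0.00304)/(-0.13071) = 1.07674
p(1.07674) = 0.00044
u₃ = 1.07674 − 0.00044·(1.07674 − 1.10000) / (0.00044 − (-0.03040)) = 1.07674 − (-0.00001)/(0.03084) = 1.07707

1.077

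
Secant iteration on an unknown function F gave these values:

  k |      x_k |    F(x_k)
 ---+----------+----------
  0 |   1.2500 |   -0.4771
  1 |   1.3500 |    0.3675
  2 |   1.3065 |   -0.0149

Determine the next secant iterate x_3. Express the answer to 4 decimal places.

1.3082

x_3 = 1.3065 − (-0.0149)·(1.3065 − 1.3500) / (-0.0149 − 0.3675)
   = 1.3065 − (0.000648)/(-0.382400) = 1.308195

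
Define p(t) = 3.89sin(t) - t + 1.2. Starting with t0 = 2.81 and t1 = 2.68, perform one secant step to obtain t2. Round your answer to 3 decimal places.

p(2.81) = -0.34361, p(2.68) = 0.25251
t2 = 2.68000 − 0.25251·(2.68000 − 2.81000) / (0.25251 − (-0.34361)) = 2.68000 − (-0.03283)/(0.59612) = 2.73507

2.735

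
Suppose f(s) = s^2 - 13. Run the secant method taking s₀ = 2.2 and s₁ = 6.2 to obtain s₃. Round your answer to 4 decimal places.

f(2.2) = -8.160000, f(6.2) = 25.440000
s₂ = 6.200000 − 25.440000·(6.200000 − 2.200000) / (25.440000 − (-8.160000)) = 6.200000 − (101.760000)/(33.600000) = 3.171429
f(3.171429) = -2.942041
s₃ = 3.171429 − (-2.942041)·(3.171429 − 6.200000) / (-2.942041 − 25.440000) = 3.171429 − (8.910181)/(-28.382041) = 3.485366

3.4854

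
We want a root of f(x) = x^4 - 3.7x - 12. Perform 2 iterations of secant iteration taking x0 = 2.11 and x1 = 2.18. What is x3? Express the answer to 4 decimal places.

f(2.11) = 0.014194, f(2.18) = 2.519306
x2 = 2.180000 − 2.519306·(2.180000 − 2.110000) / (2.519306 − 0.014194) = 2.180000 − (0.176351)/(2.505111) = 2.109603
f(2.109603) = 0.000762
x3 = 2.109603 − 0.000762·(2.109603 − 2.180000) / (0.000762 − 2.519306) = 2.109603 − (-0.000054)/(-2.518543) = 2.109582

2.1096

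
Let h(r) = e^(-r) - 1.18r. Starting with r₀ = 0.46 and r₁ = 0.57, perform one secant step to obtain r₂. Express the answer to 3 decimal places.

0.510

h(0.46) = 0.08848, h(0.57) = -0.10707
r₂ = 0.57000 − (-0.10707)·(0.57000 − 0.46000) / (-0.10707 − 0.08848) = 0.57000 − (-0.01178)/(-0.19556) = 0.50977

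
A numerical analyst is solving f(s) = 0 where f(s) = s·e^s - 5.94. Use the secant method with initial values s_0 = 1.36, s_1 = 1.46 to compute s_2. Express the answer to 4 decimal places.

1.4249

f(1.36) = -0.641177, f(1.46) = 0.346701
s_2 = 1.460000 − 0.346701·(1.460000 − 1.360000) / (0.346701 − (-0.641177)) = 1.460000 − (0.034670)/(0.987878) = 1.424904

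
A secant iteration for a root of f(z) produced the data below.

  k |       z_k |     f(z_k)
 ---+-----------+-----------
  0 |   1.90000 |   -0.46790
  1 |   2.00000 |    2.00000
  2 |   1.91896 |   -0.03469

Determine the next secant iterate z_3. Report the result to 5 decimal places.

1.92034

z_3 = 1.91896 − (-0.03469)·(1.91896 − 2.00000) / (-0.03469 − 2.00000)
   = 1.91896 − (0.0028113)/(-2.0346900) = 1.9203417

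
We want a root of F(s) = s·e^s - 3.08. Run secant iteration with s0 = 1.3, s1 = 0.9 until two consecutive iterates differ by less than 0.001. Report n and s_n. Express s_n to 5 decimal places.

n = 5, s_n = 1.06343

F(1.3) = 1.6900857, F(0.9) = -0.8663572
s2 = 0.9000000 − (-0.8663572)·(-0.4000000)/(-2.5564429) = 1.0355567;  |Δ| = 0.1355567
F(1.0355567) = -0.1631747
s3 = 1.0355567 − (-0.1631747)·(0.1355567)/(0.7031825) = 1.0670128;  |Δ| = 0.0314562
F(1.0670128) = 0.0214689
s4 = 1.0670128 − 0.0214689·(0.0314562)/(0.1846436) = 1.0633554;  |Δ| = 0.0036575
F(1.0633554) = -0.0004462
s5 = 1.0633554 − (-0.0004462)·(-0.0036575)/(-0.0219151) = 1.0634298;  |Δ| = 0.0000745
|s5 − s4| = 0.0000745 < 0.001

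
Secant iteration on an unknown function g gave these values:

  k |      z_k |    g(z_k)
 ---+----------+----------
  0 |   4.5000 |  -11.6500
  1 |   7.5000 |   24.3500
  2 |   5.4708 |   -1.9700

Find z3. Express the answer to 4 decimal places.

z3 = 5.4708 − (-1.9700)·(5.4708 − 7.5000) / (-1.9700 − 24.3500)
   = 5.4708 − (3.997524)/(-26.320000) = 5.622682

5.6227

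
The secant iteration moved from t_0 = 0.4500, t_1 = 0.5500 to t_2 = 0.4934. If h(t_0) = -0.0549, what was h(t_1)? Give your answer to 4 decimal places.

The secant line through (0.4500, -0.0549) and (0.5500, h(t_1)) crosses zero at t_2 = 0.4934.
So (0.4500, -0.0549), (0.5500, h(t_1)), (0.4934, 0) are collinear:
h(t_1) = -0.0549 · (0.5500 − 0.4934) / (0.4500 − 0.4934) = -0.0549 · (0.056600)/(-0.043400) = 0.071598

0.0716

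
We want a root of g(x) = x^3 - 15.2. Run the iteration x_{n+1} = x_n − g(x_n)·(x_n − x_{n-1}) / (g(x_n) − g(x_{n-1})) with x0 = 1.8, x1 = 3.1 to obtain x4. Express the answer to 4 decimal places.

2.4798

g(1.8) = -9.368000, g(3.1) = 14.591000
x2 = 3.100000 − 14.591000·(3.100000 − 1.800000) / (14.591000 − (-9.368000)) = 3.100000 − (18.968300)/(23.959000) = 2.308302
g(2.308302) = -2.900776
x3 = 2.308302 − (-2.900776)·(2.308302 − 3.100000) / (-2.900776 − 14.591000) = 2.308302 − (2.296540)/(-17.491776) = 2.439594
g(2.439594) = -0.680462
x4 = 2.439594 − (-0.680462)·(2.439594 − 2.308302) / (-0.680462 − (-2.900776)) = 2.439594 − (-0.089340)/(2.220314) = 2.479832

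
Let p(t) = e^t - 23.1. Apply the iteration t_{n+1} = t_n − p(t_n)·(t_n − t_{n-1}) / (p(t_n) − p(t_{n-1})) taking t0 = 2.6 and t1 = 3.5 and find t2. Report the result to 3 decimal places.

3.041

p(2.6) = -9.63626, p(3.5) = 10.01545
t2 = 3.50000 − 10.01545·(3.50000 − 2.60000) / (10.01545 − (-9.63626)) = 3.50000 − (9.01391)/(19.65171) = 3.04132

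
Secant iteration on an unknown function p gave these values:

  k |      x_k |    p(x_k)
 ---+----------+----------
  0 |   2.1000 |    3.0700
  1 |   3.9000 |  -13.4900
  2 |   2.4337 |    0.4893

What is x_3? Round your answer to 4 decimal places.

x_3 = 2.4337 − 0.4893·(2.4337 − 3.9000) / (0.4893 − (-13.4900))
   = 2.4337 − (-0.717461)/(13.979300) = 2.485023

2.4850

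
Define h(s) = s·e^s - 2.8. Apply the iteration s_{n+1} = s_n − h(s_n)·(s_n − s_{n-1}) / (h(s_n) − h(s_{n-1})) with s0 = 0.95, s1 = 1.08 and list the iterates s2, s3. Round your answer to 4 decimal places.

h(0.95) = -0.343576, h(1.08) = 0.380254
s2 = 1.080000 − 0.380254·(1.080000 − 0.950000) / (0.380254 − (-0.343576)) = 1.080000 − (0.049433)/(0.723830) = 1.011706
h(1.011706) = -0.017514
s3 = 1.011706 − (-0.017514)·(1.011706 − 1.080000) / (-0.017514 − 0.380254) = 1.011706 − (0.001196)/(-0.397768) = 1.014713

1.0117, 1.0147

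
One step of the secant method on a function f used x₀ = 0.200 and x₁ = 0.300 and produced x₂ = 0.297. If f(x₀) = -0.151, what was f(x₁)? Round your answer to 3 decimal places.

The secant line through (0.200, -0.151) and (0.300, f(x₁)) crosses zero at x₂ = 0.297.
So (0.200, -0.151), (0.300, f(x₁)), (0.297, 0) are collinear:
f(x₁) = -0.151 · (0.300 − 0.297) / (0.200 − 0.297) = -0.151 · (0.00300)/(-0.09700) = 0.00467

0.005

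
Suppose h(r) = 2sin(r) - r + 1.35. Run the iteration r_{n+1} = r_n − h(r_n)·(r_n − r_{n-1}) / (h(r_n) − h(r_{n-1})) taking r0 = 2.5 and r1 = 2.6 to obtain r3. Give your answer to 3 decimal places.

2.518

h(2.5) = 0.04694, h(2.6) = -0.21900
r2 = 2.60000 − (-0.21900)·(2.60000 − 2.50000) / (-0.21900 − 0.04694) = 2.60000 − (-0.02190)/(-0.26594) = 2.51765
h(2.51765) = 0.00082
r3 = 2.51765 − 0.00082·(2.51765 − 2.60000) / (0.00082 − (-0.21900)) = 2.51765 − (-0.00007)/(0.21982) = 2.51796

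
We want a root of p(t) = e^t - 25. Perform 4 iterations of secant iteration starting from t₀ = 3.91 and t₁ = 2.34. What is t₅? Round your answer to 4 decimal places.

3.2170

p(3.91) = 24.898952, p(2.34) = -14.618763
t₂ = 2.340000 − (-14.618763)·(2.340000 − 3.910000) / (-14.618763 − 24.898952) = 2.340000 − (22.951459)/(-39.517715) = 2.920789
p(2.920789) = -6.444076
t₃ = 2.920789 − (-6.444076)·(2.920789 − 2.340000) / (-6.444076 − (-14.618763)) = 2.920789 − (-3.742649)/(8.174688) = 3.378623
p(3.378623) = 4.330355
t₄ = 3.378623 − 4.330355·(3.378623 − 2.920789) / (4.330355 − (-6.444076)) = 3.378623 − (1.982583)/(10.774431) = 3.194615
p(3.194615) = -0.599227
t₅ = 3.194615 − (-0.599227)·(3.194615 − 3.378623) / (-0.599227 − 4.330355) = 3.194615 − (0.110263)/(-4.929582) = 3.216982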